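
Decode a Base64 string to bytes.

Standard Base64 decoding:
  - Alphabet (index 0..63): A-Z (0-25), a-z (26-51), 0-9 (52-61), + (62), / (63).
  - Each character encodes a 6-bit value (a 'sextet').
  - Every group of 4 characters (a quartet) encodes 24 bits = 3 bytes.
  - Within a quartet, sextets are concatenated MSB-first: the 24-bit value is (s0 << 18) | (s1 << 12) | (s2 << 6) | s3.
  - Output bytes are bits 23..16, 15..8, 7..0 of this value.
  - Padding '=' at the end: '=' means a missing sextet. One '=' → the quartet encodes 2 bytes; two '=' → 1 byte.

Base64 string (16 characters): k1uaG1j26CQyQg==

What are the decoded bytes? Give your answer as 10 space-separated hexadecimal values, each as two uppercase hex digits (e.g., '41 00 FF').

Answer: 93 5B 9A 1B 58 F6 E8 24 32 42

Derivation:
After char 0 ('k'=36): chars_in_quartet=1 acc=0x24 bytes_emitted=0
After char 1 ('1'=53): chars_in_quartet=2 acc=0x935 bytes_emitted=0
After char 2 ('u'=46): chars_in_quartet=3 acc=0x24D6E bytes_emitted=0
After char 3 ('a'=26): chars_in_quartet=4 acc=0x935B9A -> emit 93 5B 9A, reset; bytes_emitted=3
After char 4 ('G'=6): chars_in_quartet=1 acc=0x6 bytes_emitted=3
After char 5 ('1'=53): chars_in_quartet=2 acc=0x1B5 bytes_emitted=3
After char 6 ('j'=35): chars_in_quartet=3 acc=0x6D63 bytes_emitted=3
After char 7 ('2'=54): chars_in_quartet=4 acc=0x1B58F6 -> emit 1B 58 F6, reset; bytes_emitted=6
After char 8 ('6'=58): chars_in_quartet=1 acc=0x3A bytes_emitted=6
After char 9 ('C'=2): chars_in_quartet=2 acc=0xE82 bytes_emitted=6
After char 10 ('Q'=16): chars_in_quartet=3 acc=0x3A090 bytes_emitted=6
After char 11 ('y'=50): chars_in_quartet=4 acc=0xE82432 -> emit E8 24 32, reset; bytes_emitted=9
After char 12 ('Q'=16): chars_in_quartet=1 acc=0x10 bytes_emitted=9
After char 13 ('g'=32): chars_in_quartet=2 acc=0x420 bytes_emitted=9
Padding '==': partial quartet acc=0x420 -> emit 42; bytes_emitted=10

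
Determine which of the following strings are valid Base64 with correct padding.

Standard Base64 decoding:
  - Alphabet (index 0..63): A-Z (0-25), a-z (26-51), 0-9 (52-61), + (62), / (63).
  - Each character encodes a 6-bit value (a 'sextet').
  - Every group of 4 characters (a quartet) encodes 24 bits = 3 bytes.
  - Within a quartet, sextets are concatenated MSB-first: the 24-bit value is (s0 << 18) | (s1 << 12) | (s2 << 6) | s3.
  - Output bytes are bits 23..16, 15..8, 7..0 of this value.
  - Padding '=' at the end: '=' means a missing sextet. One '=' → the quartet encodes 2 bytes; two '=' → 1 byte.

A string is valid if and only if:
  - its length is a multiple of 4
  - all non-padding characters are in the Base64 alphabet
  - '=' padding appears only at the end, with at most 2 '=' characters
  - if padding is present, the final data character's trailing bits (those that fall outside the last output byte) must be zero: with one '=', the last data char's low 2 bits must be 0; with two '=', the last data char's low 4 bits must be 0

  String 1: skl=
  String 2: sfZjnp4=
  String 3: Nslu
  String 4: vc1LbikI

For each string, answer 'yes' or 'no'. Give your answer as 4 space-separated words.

Answer: no yes yes yes

Derivation:
String 1: 'skl=' → invalid (bad trailing bits)
String 2: 'sfZjnp4=' → valid
String 3: 'Nslu' → valid
String 4: 'vc1LbikI' → valid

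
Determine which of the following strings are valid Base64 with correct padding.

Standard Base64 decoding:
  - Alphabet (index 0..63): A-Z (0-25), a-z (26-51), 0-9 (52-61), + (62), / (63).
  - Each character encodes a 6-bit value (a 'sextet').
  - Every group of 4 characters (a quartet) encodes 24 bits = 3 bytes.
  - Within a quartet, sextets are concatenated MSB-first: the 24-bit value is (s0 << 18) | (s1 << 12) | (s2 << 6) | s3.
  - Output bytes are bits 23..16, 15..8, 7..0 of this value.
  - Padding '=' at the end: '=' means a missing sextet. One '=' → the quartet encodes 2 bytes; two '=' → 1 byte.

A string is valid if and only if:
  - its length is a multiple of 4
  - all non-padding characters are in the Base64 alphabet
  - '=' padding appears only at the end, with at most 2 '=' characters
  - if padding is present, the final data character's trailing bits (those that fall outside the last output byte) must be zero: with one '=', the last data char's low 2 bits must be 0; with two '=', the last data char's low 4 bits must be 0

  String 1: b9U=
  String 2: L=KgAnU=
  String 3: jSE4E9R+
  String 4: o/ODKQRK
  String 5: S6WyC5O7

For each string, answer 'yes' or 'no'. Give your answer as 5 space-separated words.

String 1: 'b9U=' → valid
String 2: 'L=KgAnU=' → invalid (bad char(s): ['=']; '=' in middle)
String 3: 'jSE4E9R+' → valid
String 4: 'o/ODKQRK' → valid
String 5: 'S6WyC5O7' → valid

Answer: yes no yes yes yes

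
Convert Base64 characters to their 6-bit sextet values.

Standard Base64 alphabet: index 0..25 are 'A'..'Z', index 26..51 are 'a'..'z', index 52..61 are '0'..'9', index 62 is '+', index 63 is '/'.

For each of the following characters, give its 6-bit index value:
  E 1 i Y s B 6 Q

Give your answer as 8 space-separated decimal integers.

Answer: 4 53 34 24 44 1 58 16

Derivation:
'E': A..Z range, ord('E') − ord('A') = 4
'1': 0..9 range, 52 + ord('1') − ord('0') = 53
'i': a..z range, 26 + ord('i') − ord('a') = 34
'Y': A..Z range, ord('Y') − ord('A') = 24
's': a..z range, 26 + ord('s') − ord('a') = 44
'B': A..Z range, ord('B') − ord('A') = 1
'6': 0..9 range, 52 + ord('6') − ord('0') = 58
'Q': A..Z range, ord('Q') − ord('A') = 16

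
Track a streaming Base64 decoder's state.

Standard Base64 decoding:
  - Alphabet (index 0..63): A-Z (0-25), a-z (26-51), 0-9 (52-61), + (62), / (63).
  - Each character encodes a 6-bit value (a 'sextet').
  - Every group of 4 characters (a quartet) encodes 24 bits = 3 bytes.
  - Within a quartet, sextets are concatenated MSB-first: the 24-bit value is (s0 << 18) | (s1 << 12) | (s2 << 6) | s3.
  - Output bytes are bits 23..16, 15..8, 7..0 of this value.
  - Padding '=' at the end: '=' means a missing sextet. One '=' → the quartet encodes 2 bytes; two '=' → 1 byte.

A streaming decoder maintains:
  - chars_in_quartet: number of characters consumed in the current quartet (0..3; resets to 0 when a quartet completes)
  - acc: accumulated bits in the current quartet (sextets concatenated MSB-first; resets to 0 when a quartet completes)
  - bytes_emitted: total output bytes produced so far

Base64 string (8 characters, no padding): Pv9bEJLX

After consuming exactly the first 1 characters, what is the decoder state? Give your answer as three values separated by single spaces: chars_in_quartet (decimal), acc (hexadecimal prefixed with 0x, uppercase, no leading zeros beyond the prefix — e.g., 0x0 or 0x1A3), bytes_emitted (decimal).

Answer: 1 0xF 0

Derivation:
After char 0 ('P'=15): chars_in_quartet=1 acc=0xF bytes_emitted=0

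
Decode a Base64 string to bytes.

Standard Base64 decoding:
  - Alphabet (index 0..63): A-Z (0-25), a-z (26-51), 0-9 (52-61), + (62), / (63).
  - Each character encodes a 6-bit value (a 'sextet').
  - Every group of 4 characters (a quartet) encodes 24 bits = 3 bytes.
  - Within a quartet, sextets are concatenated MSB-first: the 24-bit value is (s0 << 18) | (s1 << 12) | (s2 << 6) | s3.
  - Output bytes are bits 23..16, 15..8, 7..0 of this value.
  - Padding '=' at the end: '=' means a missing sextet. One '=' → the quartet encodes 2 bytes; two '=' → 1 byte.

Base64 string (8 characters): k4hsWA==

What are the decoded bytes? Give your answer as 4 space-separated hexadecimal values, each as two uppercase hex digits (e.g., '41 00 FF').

Answer: 93 88 6C 58

Derivation:
After char 0 ('k'=36): chars_in_quartet=1 acc=0x24 bytes_emitted=0
After char 1 ('4'=56): chars_in_quartet=2 acc=0x938 bytes_emitted=0
After char 2 ('h'=33): chars_in_quartet=3 acc=0x24E21 bytes_emitted=0
After char 3 ('s'=44): chars_in_quartet=4 acc=0x93886C -> emit 93 88 6C, reset; bytes_emitted=3
After char 4 ('W'=22): chars_in_quartet=1 acc=0x16 bytes_emitted=3
After char 5 ('A'=0): chars_in_quartet=2 acc=0x580 bytes_emitted=3
Padding '==': partial quartet acc=0x580 -> emit 58; bytes_emitted=4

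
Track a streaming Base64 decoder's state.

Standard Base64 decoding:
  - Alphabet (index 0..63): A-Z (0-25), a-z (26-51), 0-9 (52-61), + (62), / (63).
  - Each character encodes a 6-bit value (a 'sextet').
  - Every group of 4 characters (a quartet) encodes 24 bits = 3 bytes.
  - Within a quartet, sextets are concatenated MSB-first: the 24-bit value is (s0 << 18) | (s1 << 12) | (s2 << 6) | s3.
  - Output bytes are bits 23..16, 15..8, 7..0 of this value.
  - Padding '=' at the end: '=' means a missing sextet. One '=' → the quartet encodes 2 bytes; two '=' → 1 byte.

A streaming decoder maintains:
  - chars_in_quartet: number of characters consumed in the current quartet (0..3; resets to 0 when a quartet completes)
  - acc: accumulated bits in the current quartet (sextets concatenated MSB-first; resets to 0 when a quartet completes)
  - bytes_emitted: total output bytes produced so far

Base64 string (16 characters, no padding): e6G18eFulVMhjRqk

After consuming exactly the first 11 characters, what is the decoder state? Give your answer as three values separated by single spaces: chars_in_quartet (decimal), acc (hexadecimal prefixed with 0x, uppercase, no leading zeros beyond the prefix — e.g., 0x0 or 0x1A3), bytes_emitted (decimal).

Answer: 3 0x2554C 6

Derivation:
After char 0 ('e'=30): chars_in_quartet=1 acc=0x1E bytes_emitted=0
After char 1 ('6'=58): chars_in_quartet=2 acc=0x7BA bytes_emitted=0
After char 2 ('G'=6): chars_in_quartet=3 acc=0x1EE86 bytes_emitted=0
After char 3 ('1'=53): chars_in_quartet=4 acc=0x7BA1B5 -> emit 7B A1 B5, reset; bytes_emitted=3
After char 4 ('8'=60): chars_in_quartet=1 acc=0x3C bytes_emitted=3
After char 5 ('e'=30): chars_in_quartet=2 acc=0xF1E bytes_emitted=3
After char 6 ('F'=5): chars_in_quartet=3 acc=0x3C785 bytes_emitted=3
After char 7 ('u'=46): chars_in_quartet=4 acc=0xF1E16E -> emit F1 E1 6E, reset; bytes_emitted=6
After char 8 ('l'=37): chars_in_quartet=1 acc=0x25 bytes_emitted=6
After char 9 ('V'=21): chars_in_quartet=2 acc=0x955 bytes_emitted=6
After char 10 ('M'=12): chars_in_quartet=3 acc=0x2554C bytes_emitted=6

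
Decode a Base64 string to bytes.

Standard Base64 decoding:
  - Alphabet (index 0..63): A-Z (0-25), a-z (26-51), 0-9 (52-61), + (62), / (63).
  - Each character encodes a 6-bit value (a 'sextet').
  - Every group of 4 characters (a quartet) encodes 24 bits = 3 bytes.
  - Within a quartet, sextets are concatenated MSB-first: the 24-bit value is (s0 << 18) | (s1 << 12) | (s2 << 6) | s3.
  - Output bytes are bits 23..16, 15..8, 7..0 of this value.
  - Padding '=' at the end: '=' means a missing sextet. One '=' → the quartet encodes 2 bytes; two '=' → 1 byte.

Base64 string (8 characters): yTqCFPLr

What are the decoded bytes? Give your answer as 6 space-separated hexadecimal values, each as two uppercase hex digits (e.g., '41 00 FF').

After char 0 ('y'=50): chars_in_quartet=1 acc=0x32 bytes_emitted=0
After char 1 ('T'=19): chars_in_quartet=2 acc=0xC93 bytes_emitted=0
After char 2 ('q'=42): chars_in_quartet=3 acc=0x324EA bytes_emitted=0
After char 3 ('C'=2): chars_in_quartet=4 acc=0xC93A82 -> emit C9 3A 82, reset; bytes_emitted=3
After char 4 ('F'=5): chars_in_quartet=1 acc=0x5 bytes_emitted=3
After char 5 ('P'=15): chars_in_quartet=2 acc=0x14F bytes_emitted=3
After char 6 ('L'=11): chars_in_quartet=3 acc=0x53CB bytes_emitted=3
After char 7 ('r'=43): chars_in_quartet=4 acc=0x14F2EB -> emit 14 F2 EB, reset; bytes_emitted=6

Answer: C9 3A 82 14 F2 EB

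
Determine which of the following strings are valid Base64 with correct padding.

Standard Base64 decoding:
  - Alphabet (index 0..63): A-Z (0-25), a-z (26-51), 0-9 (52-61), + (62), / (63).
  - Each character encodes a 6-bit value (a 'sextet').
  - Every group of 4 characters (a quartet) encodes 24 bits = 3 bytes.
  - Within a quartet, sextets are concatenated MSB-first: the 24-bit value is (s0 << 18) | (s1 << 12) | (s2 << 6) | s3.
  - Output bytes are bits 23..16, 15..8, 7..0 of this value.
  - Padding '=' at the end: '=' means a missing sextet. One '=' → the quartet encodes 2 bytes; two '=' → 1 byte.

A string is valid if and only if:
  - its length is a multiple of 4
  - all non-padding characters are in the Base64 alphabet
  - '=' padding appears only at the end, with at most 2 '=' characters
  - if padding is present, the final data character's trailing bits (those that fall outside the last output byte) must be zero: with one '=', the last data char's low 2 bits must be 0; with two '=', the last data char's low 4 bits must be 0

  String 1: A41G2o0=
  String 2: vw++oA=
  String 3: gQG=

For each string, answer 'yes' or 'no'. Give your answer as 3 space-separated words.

String 1: 'A41G2o0=' → valid
String 2: 'vw++oA=' → invalid (len=7 not mult of 4)
String 3: 'gQG=' → invalid (bad trailing bits)

Answer: yes no no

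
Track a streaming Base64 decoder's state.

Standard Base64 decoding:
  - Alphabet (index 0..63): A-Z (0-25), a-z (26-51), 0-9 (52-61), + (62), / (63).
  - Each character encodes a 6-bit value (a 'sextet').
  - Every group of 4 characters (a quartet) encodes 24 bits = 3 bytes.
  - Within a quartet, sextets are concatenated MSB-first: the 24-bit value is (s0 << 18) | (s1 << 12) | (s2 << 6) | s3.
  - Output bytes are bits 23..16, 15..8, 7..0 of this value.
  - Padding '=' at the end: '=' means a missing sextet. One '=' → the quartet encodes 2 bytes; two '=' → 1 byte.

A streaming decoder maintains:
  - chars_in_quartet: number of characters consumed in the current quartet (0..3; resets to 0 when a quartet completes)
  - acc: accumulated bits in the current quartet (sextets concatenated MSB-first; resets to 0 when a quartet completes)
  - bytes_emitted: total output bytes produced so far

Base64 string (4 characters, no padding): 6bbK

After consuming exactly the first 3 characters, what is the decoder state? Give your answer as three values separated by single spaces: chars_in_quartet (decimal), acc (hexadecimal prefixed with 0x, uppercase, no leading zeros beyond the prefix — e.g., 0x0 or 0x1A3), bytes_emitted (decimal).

Answer: 3 0x3A6DB 0

Derivation:
After char 0 ('6'=58): chars_in_quartet=1 acc=0x3A bytes_emitted=0
After char 1 ('b'=27): chars_in_quartet=2 acc=0xE9B bytes_emitted=0
After char 2 ('b'=27): chars_in_quartet=3 acc=0x3A6DB bytes_emitted=0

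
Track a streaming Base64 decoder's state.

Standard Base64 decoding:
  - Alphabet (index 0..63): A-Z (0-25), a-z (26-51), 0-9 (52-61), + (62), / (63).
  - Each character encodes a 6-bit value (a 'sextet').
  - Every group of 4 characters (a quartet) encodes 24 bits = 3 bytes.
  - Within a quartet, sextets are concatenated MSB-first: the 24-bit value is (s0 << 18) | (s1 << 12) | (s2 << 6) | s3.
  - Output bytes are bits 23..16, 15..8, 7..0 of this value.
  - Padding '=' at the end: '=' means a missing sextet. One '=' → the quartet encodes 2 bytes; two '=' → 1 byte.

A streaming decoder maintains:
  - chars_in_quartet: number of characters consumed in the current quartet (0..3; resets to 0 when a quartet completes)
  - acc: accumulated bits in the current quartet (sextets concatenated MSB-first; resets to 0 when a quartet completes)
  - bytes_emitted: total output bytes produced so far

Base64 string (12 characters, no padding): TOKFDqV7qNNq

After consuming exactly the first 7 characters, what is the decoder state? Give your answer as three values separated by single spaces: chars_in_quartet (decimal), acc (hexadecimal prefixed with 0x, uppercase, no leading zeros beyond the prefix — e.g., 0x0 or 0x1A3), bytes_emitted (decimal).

Answer: 3 0x3A95 3

Derivation:
After char 0 ('T'=19): chars_in_quartet=1 acc=0x13 bytes_emitted=0
After char 1 ('O'=14): chars_in_quartet=2 acc=0x4CE bytes_emitted=0
After char 2 ('K'=10): chars_in_quartet=3 acc=0x1338A bytes_emitted=0
After char 3 ('F'=5): chars_in_quartet=4 acc=0x4CE285 -> emit 4C E2 85, reset; bytes_emitted=3
After char 4 ('D'=3): chars_in_quartet=1 acc=0x3 bytes_emitted=3
After char 5 ('q'=42): chars_in_quartet=2 acc=0xEA bytes_emitted=3
After char 6 ('V'=21): chars_in_quartet=3 acc=0x3A95 bytes_emitted=3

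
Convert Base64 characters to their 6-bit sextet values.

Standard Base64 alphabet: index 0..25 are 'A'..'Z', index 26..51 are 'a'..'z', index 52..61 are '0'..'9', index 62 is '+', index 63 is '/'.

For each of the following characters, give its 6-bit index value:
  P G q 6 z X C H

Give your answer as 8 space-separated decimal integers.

'P': A..Z range, ord('P') − ord('A') = 15
'G': A..Z range, ord('G') − ord('A') = 6
'q': a..z range, 26 + ord('q') − ord('a') = 42
'6': 0..9 range, 52 + ord('6') − ord('0') = 58
'z': a..z range, 26 + ord('z') − ord('a') = 51
'X': A..Z range, ord('X') − ord('A') = 23
'C': A..Z range, ord('C') − ord('A') = 2
'H': A..Z range, ord('H') − ord('A') = 7

Answer: 15 6 42 58 51 23 2 7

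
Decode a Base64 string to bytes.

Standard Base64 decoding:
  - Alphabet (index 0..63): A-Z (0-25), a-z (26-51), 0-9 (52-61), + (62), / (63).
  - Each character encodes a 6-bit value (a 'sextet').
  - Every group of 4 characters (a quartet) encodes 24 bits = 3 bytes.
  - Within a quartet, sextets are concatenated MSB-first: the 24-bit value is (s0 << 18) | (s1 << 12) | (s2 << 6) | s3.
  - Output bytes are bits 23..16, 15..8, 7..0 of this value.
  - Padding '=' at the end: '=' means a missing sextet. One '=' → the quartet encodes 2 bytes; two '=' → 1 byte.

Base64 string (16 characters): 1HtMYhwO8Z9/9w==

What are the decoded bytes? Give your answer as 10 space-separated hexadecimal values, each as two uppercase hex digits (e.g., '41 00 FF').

After char 0 ('1'=53): chars_in_quartet=1 acc=0x35 bytes_emitted=0
After char 1 ('H'=7): chars_in_quartet=2 acc=0xD47 bytes_emitted=0
After char 2 ('t'=45): chars_in_quartet=3 acc=0x351ED bytes_emitted=0
After char 3 ('M'=12): chars_in_quartet=4 acc=0xD47B4C -> emit D4 7B 4C, reset; bytes_emitted=3
After char 4 ('Y'=24): chars_in_quartet=1 acc=0x18 bytes_emitted=3
After char 5 ('h'=33): chars_in_quartet=2 acc=0x621 bytes_emitted=3
After char 6 ('w'=48): chars_in_quartet=3 acc=0x18870 bytes_emitted=3
After char 7 ('O'=14): chars_in_quartet=4 acc=0x621C0E -> emit 62 1C 0E, reset; bytes_emitted=6
After char 8 ('8'=60): chars_in_quartet=1 acc=0x3C bytes_emitted=6
After char 9 ('Z'=25): chars_in_quartet=2 acc=0xF19 bytes_emitted=6
After char 10 ('9'=61): chars_in_quartet=3 acc=0x3C67D bytes_emitted=6
After char 11 ('/'=63): chars_in_quartet=4 acc=0xF19F7F -> emit F1 9F 7F, reset; bytes_emitted=9
After char 12 ('9'=61): chars_in_quartet=1 acc=0x3D bytes_emitted=9
After char 13 ('w'=48): chars_in_quartet=2 acc=0xF70 bytes_emitted=9
Padding '==': partial quartet acc=0xF70 -> emit F7; bytes_emitted=10

Answer: D4 7B 4C 62 1C 0E F1 9F 7F F7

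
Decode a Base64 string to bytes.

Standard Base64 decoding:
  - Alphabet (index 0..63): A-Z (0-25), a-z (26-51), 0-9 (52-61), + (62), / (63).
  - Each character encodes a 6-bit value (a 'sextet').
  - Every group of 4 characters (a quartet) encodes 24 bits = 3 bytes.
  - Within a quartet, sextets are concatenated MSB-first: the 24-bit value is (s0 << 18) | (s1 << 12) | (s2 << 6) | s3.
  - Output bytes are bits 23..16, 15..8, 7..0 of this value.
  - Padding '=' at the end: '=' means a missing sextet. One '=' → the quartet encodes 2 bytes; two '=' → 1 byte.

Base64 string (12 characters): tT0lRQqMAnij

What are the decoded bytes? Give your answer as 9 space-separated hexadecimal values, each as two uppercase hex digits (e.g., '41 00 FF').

Answer: B5 3D 25 45 0A 8C 02 78 A3

Derivation:
After char 0 ('t'=45): chars_in_quartet=1 acc=0x2D bytes_emitted=0
After char 1 ('T'=19): chars_in_quartet=2 acc=0xB53 bytes_emitted=0
After char 2 ('0'=52): chars_in_quartet=3 acc=0x2D4F4 bytes_emitted=0
After char 3 ('l'=37): chars_in_quartet=4 acc=0xB53D25 -> emit B5 3D 25, reset; bytes_emitted=3
After char 4 ('R'=17): chars_in_quartet=1 acc=0x11 bytes_emitted=3
After char 5 ('Q'=16): chars_in_quartet=2 acc=0x450 bytes_emitted=3
After char 6 ('q'=42): chars_in_quartet=3 acc=0x1142A bytes_emitted=3
After char 7 ('M'=12): chars_in_quartet=4 acc=0x450A8C -> emit 45 0A 8C, reset; bytes_emitted=6
After char 8 ('A'=0): chars_in_quartet=1 acc=0x0 bytes_emitted=6
After char 9 ('n'=39): chars_in_quartet=2 acc=0x27 bytes_emitted=6
After char 10 ('i'=34): chars_in_quartet=3 acc=0x9E2 bytes_emitted=6
After char 11 ('j'=35): chars_in_quartet=4 acc=0x278A3 -> emit 02 78 A3, reset; bytes_emitted=9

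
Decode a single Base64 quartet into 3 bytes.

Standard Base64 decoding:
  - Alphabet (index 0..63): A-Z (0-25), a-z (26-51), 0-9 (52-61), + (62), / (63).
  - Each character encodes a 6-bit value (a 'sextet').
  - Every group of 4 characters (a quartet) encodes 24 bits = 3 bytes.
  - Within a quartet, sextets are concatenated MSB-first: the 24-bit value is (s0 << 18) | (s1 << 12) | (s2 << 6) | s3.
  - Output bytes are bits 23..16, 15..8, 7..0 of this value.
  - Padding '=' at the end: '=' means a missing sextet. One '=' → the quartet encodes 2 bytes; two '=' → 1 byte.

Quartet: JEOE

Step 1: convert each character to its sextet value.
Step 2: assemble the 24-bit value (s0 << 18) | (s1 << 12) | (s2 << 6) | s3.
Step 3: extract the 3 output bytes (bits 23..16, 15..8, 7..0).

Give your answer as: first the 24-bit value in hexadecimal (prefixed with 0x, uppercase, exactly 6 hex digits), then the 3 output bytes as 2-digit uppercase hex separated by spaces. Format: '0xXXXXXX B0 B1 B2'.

Sextets: J=9, E=4, O=14, E=4
24-bit: (9<<18) | (4<<12) | (14<<6) | 4
      = 0x240000 | 0x004000 | 0x000380 | 0x000004
      = 0x244384
Bytes: (v>>16)&0xFF=24, (v>>8)&0xFF=43, v&0xFF=84

Answer: 0x244384 24 43 84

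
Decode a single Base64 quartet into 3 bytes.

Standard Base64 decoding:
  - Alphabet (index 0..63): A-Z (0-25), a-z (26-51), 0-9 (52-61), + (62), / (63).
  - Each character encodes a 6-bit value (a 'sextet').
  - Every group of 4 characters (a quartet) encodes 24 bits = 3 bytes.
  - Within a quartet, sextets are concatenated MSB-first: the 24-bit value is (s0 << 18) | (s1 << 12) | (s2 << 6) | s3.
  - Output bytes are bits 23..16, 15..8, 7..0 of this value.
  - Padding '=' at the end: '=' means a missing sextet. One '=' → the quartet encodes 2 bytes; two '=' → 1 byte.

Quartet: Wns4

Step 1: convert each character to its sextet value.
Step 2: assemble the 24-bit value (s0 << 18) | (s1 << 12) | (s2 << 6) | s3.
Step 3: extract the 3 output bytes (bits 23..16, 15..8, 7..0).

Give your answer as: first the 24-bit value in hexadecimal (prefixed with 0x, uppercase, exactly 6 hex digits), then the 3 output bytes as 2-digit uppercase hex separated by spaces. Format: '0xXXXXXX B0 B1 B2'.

Sextets: W=22, n=39, s=44, 4=56
24-bit: (22<<18) | (39<<12) | (44<<6) | 56
      = 0x580000 | 0x027000 | 0x000B00 | 0x000038
      = 0x5A7B38
Bytes: (v>>16)&0xFF=5A, (v>>8)&0xFF=7B, v&0xFF=38

Answer: 0x5A7B38 5A 7B 38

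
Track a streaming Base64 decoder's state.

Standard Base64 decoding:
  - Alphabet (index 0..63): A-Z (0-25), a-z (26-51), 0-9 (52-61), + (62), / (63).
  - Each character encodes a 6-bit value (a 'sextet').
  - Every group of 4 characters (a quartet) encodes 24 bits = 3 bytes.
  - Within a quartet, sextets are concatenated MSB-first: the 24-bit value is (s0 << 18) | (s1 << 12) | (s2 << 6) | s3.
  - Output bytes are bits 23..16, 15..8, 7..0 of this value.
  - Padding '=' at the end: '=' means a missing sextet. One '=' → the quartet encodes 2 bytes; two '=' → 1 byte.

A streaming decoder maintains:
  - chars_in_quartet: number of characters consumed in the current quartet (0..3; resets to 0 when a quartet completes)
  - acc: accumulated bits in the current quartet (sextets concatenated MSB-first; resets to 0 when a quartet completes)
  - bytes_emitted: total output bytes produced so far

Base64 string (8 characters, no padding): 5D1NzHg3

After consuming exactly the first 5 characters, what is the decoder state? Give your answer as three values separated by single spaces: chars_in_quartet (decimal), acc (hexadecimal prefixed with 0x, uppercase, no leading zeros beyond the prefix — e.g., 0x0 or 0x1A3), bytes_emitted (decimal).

After char 0 ('5'=57): chars_in_quartet=1 acc=0x39 bytes_emitted=0
After char 1 ('D'=3): chars_in_quartet=2 acc=0xE43 bytes_emitted=0
After char 2 ('1'=53): chars_in_quartet=3 acc=0x390F5 bytes_emitted=0
After char 3 ('N'=13): chars_in_quartet=4 acc=0xE43D4D -> emit E4 3D 4D, reset; bytes_emitted=3
After char 4 ('z'=51): chars_in_quartet=1 acc=0x33 bytes_emitted=3

Answer: 1 0x33 3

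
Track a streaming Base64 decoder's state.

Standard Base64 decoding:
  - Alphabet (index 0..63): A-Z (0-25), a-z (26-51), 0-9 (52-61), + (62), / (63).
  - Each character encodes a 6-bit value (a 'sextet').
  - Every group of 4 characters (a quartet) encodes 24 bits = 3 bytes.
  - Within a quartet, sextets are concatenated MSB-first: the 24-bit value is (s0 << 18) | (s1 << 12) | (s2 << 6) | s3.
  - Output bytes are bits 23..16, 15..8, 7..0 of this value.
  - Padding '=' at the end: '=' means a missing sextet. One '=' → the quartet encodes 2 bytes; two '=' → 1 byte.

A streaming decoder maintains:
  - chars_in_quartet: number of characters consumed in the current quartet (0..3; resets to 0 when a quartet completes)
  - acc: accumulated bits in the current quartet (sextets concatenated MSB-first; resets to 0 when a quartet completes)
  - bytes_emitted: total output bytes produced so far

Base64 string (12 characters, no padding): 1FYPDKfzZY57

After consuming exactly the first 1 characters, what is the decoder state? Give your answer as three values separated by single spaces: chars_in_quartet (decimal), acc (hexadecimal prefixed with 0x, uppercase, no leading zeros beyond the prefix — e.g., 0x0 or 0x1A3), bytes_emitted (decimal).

Answer: 1 0x35 0

Derivation:
After char 0 ('1'=53): chars_in_quartet=1 acc=0x35 bytes_emitted=0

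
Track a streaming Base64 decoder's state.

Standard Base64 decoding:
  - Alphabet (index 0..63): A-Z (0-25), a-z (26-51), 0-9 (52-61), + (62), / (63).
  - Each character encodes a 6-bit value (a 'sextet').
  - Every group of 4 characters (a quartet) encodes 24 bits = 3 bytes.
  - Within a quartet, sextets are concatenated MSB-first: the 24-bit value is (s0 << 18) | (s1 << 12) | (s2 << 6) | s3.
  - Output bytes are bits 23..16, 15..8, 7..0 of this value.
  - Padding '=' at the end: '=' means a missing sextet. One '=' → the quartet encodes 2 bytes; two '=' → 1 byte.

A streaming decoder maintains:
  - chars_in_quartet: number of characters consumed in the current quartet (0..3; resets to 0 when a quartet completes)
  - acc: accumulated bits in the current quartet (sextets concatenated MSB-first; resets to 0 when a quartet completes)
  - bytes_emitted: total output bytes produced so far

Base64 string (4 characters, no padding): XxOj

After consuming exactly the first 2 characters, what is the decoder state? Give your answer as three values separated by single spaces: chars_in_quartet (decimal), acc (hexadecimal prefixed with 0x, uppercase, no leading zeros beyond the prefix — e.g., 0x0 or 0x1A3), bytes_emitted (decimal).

Answer: 2 0x5F1 0

Derivation:
After char 0 ('X'=23): chars_in_quartet=1 acc=0x17 bytes_emitted=0
After char 1 ('x'=49): chars_in_quartet=2 acc=0x5F1 bytes_emitted=0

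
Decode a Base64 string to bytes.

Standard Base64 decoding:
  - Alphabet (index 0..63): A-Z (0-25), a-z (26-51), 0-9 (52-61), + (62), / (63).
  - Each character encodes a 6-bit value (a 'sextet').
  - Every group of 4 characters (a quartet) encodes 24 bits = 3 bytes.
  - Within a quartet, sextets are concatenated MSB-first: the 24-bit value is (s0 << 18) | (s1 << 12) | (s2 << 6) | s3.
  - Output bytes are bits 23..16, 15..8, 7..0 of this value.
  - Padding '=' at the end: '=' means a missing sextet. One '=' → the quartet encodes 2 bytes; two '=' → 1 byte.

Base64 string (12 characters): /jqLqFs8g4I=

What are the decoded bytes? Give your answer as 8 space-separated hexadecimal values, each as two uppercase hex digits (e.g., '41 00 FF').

Answer: FE 3A 8B A8 5B 3C 83 82

Derivation:
After char 0 ('/'=63): chars_in_quartet=1 acc=0x3F bytes_emitted=0
After char 1 ('j'=35): chars_in_quartet=2 acc=0xFE3 bytes_emitted=0
After char 2 ('q'=42): chars_in_quartet=3 acc=0x3F8EA bytes_emitted=0
After char 3 ('L'=11): chars_in_quartet=4 acc=0xFE3A8B -> emit FE 3A 8B, reset; bytes_emitted=3
After char 4 ('q'=42): chars_in_quartet=1 acc=0x2A bytes_emitted=3
After char 5 ('F'=5): chars_in_quartet=2 acc=0xA85 bytes_emitted=3
After char 6 ('s'=44): chars_in_quartet=3 acc=0x2A16C bytes_emitted=3
After char 7 ('8'=60): chars_in_quartet=4 acc=0xA85B3C -> emit A8 5B 3C, reset; bytes_emitted=6
After char 8 ('g'=32): chars_in_quartet=1 acc=0x20 bytes_emitted=6
After char 9 ('4'=56): chars_in_quartet=2 acc=0x838 bytes_emitted=6
After char 10 ('I'=8): chars_in_quartet=3 acc=0x20E08 bytes_emitted=6
Padding '=': partial quartet acc=0x20E08 -> emit 83 82; bytes_emitted=8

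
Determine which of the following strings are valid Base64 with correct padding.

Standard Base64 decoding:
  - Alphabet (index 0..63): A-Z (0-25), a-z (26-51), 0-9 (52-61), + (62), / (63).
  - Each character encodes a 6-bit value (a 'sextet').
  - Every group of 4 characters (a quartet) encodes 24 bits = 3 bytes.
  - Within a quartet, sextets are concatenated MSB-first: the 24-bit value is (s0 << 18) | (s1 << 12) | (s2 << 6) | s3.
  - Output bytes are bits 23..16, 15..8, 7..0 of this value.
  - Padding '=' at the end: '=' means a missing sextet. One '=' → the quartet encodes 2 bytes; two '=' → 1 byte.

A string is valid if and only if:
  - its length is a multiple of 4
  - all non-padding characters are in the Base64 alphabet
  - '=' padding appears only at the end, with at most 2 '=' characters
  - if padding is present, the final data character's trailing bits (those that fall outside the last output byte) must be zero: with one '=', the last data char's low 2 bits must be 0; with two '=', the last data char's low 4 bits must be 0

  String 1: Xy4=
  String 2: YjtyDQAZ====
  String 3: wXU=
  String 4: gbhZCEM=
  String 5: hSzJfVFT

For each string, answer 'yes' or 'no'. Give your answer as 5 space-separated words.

String 1: 'Xy4=' → valid
String 2: 'YjtyDQAZ====' → invalid (4 pad chars (max 2))
String 3: 'wXU=' → valid
String 4: 'gbhZCEM=' → valid
String 5: 'hSzJfVFT' → valid

Answer: yes no yes yes yes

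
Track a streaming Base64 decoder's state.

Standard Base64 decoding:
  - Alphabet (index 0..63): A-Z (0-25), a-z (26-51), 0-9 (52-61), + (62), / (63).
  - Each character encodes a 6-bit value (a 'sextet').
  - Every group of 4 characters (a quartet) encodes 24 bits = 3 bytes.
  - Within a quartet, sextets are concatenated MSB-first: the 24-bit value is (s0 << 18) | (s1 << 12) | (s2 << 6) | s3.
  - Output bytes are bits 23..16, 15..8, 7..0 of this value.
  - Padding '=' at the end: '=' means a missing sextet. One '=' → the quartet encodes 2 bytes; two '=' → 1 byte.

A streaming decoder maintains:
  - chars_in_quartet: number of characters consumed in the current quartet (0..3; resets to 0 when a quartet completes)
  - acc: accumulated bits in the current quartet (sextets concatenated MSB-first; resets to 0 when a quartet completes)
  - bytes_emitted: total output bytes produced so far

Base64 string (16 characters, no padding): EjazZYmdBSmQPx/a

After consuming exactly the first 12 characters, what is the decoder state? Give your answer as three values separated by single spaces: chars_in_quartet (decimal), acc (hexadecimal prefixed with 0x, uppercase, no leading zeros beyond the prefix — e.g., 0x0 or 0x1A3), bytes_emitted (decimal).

After char 0 ('E'=4): chars_in_quartet=1 acc=0x4 bytes_emitted=0
After char 1 ('j'=35): chars_in_quartet=2 acc=0x123 bytes_emitted=0
After char 2 ('a'=26): chars_in_quartet=3 acc=0x48DA bytes_emitted=0
After char 3 ('z'=51): chars_in_quartet=4 acc=0x1236B3 -> emit 12 36 B3, reset; bytes_emitted=3
After char 4 ('Z'=25): chars_in_quartet=1 acc=0x19 bytes_emitted=3
After char 5 ('Y'=24): chars_in_quartet=2 acc=0x658 bytes_emitted=3
After char 6 ('m'=38): chars_in_quartet=3 acc=0x19626 bytes_emitted=3
After char 7 ('d'=29): chars_in_quartet=4 acc=0x65899D -> emit 65 89 9D, reset; bytes_emitted=6
After char 8 ('B'=1): chars_in_quartet=1 acc=0x1 bytes_emitted=6
After char 9 ('S'=18): chars_in_quartet=2 acc=0x52 bytes_emitted=6
After char 10 ('m'=38): chars_in_quartet=3 acc=0x14A6 bytes_emitted=6
After char 11 ('Q'=16): chars_in_quartet=4 acc=0x52990 -> emit 05 29 90, reset; bytes_emitted=9

Answer: 0 0x0 9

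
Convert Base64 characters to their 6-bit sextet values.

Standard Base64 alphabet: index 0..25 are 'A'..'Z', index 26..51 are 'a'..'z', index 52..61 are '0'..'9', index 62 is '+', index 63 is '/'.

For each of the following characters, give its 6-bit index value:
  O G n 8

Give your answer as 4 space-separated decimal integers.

Answer: 14 6 39 60

Derivation:
'O': A..Z range, ord('O') − ord('A') = 14
'G': A..Z range, ord('G') − ord('A') = 6
'n': a..z range, 26 + ord('n') − ord('a') = 39
'8': 0..9 range, 52 + ord('8') − ord('0') = 60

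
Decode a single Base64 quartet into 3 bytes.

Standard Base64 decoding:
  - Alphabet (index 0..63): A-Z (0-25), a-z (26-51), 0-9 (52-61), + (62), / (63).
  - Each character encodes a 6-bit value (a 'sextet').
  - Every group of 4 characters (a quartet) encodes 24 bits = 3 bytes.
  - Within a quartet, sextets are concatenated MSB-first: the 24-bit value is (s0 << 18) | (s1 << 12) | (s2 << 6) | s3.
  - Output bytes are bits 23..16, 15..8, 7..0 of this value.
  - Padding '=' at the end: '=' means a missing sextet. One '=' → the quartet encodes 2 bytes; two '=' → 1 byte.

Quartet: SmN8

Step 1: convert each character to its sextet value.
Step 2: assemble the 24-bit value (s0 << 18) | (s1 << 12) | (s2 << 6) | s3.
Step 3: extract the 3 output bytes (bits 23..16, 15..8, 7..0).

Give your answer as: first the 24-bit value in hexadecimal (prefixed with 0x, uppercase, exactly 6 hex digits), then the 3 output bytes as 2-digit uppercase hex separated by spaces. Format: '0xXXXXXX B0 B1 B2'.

Answer: 0x4A637C 4A 63 7C

Derivation:
Sextets: S=18, m=38, N=13, 8=60
24-bit: (18<<18) | (38<<12) | (13<<6) | 60
      = 0x480000 | 0x026000 | 0x000340 | 0x00003C
      = 0x4A637C
Bytes: (v>>16)&0xFF=4A, (v>>8)&0xFF=63, v&0xFF=7C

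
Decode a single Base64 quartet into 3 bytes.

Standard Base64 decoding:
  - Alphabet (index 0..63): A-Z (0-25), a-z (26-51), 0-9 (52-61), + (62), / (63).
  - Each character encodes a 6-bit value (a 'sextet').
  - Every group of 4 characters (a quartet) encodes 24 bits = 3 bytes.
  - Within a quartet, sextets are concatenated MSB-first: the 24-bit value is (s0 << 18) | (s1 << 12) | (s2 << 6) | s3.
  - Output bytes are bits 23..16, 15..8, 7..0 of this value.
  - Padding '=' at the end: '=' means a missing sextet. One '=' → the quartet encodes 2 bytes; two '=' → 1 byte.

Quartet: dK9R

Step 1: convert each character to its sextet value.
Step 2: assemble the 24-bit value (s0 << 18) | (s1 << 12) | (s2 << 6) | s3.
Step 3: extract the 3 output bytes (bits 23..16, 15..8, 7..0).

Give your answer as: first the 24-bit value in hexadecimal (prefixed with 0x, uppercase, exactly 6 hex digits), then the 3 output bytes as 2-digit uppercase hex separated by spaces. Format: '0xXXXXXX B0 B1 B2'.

Sextets: d=29, K=10, 9=61, R=17
24-bit: (29<<18) | (10<<12) | (61<<6) | 17
      = 0x740000 | 0x00A000 | 0x000F40 | 0x000011
      = 0x74AF51
Bytes: (v>>16)&0xFF=74, (v>>8)&0xFF=AF, v&0xFF=51

Answer: 0x74AF51 74 AF 51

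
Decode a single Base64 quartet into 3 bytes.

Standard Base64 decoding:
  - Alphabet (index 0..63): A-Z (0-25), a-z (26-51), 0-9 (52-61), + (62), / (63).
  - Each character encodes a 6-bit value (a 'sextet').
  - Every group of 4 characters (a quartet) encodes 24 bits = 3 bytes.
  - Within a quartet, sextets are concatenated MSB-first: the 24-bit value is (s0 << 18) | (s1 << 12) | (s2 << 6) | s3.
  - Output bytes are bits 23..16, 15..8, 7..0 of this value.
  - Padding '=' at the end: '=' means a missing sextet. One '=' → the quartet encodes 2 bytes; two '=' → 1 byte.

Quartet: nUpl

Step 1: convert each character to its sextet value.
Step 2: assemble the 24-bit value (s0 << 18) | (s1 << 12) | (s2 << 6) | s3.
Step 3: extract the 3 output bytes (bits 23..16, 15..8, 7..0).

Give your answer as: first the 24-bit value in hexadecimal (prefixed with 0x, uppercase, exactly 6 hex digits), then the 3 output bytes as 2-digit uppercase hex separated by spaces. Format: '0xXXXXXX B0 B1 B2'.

Sextets: n=39, U=20, p=41, l=37
24-bit: (39<<18) | (20<<12) | (41<<6) | 37
      = 0x9C0000 | 0x014000 | 0x000A40 | 0x000025
      = 0x9D4A65
Bytes: (v>>16)&0xFF=9D, (v>>8)&0xFF=4A, v&0xFF=65

Answer: 0x9D4A65 9D 4A 65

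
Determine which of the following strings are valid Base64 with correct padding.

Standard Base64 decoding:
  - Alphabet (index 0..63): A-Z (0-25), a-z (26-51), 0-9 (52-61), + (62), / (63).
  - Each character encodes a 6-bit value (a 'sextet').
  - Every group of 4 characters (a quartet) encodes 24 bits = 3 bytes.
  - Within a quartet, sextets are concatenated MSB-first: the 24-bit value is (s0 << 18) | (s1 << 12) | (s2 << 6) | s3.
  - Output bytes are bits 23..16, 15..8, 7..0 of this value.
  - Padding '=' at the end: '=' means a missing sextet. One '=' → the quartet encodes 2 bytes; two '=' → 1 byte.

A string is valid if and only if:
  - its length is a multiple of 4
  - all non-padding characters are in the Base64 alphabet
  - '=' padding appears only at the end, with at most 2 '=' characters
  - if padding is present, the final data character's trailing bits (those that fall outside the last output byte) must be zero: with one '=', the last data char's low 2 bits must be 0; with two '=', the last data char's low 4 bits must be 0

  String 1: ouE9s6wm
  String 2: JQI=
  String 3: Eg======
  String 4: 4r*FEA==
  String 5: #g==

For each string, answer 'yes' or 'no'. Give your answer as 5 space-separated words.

String 1: 'ouE9s6wm' → valid
String 2: 'JQI=' → valid
String 3: 'Eg======' → invalid (6 pad chars (max 2))
String 4: '4r*FEA==' → invalid (bad char(s): ['*'])
String 5: '#g==' → invalid (bad char(s): ['#'])

Answer: yes yes no no no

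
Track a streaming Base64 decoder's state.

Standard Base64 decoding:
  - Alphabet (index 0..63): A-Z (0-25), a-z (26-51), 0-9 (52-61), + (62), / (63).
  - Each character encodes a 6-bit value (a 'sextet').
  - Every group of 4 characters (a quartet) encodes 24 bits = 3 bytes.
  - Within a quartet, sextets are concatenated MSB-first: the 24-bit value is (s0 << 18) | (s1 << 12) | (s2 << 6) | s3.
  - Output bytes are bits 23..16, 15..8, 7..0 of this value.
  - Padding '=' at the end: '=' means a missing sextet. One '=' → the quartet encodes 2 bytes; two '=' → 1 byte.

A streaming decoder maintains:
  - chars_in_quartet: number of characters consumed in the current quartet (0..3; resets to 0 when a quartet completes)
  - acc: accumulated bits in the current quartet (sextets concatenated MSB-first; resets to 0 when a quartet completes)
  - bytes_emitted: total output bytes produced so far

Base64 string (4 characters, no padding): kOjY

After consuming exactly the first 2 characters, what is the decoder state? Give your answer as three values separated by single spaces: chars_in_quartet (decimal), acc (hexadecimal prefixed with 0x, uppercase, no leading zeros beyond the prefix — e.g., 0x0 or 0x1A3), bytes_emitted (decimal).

After char 0 ('k'=36): chars_in_quartet=1 acc=0x24 bytes_emitted=0
After char 1 ('O'=14): chars_in_quartet=2 acc=0x90E bytes_emitted=0

Answer: 2 0x90E 0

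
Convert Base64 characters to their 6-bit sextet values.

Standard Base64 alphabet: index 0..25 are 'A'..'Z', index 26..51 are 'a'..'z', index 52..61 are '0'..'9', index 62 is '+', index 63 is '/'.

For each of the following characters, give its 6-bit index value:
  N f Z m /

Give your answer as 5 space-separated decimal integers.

'N': A..Z range, ord('N') − ord('A') = 13
'f': a..z range, 26 + ord('f') − ord('a') = 31
'Z': A..Z range, ord('Z') − ord('A') = 25
'm': a..z range, 26 + ord('m') − ord('a') = 38
'/': index 63

Answer: 13 31 25 38 63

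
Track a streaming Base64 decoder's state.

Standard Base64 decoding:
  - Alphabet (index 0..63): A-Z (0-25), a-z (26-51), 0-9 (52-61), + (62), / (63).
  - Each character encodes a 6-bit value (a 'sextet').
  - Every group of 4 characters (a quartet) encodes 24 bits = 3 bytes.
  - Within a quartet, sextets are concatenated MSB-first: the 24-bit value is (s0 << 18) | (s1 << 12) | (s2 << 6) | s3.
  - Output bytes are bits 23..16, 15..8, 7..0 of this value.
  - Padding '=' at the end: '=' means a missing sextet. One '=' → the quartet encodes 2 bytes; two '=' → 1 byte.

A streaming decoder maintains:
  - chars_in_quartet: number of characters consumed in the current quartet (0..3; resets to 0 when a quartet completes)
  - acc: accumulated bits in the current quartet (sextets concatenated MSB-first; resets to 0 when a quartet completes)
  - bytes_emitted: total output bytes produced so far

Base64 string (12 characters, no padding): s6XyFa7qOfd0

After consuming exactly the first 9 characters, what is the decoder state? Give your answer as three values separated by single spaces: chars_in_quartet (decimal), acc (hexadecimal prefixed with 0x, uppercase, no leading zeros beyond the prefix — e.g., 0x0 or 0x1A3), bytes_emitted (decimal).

After char 0 ('s'=44): chars_in_quartet=1 acc=0x2C bytes_emitted=0
After char 1 ('6'=58): chars_in_quartet=2 acc=0xB3A bytes_emitted=0
After char 2 ('X'=23): chars_in_quartet=3 acc=0x2CE97 bytes_emitted=0
After char 3 ('y'=50): chars_in_quartet=4 acc=0xB3A5F2 -> emit B3 A5 F2, reset; bytes_emitted=3
After char 4 ('F'=5): chars_in_quartet=1 acc=0x5 bytes_emitted=3
After char 5 ('a'=26): chars_in_quartet=2 acc=0x15A bytes_emitted=3
After char 6 ('7'=59): chars_in_quartet=3 acc=0x56BB bytes_emitted=3
After char 7 ('q'=42): chars_in_quartet=4 acc=0x15AEEA -> emit 15 AE EA, reset; bytes_emitted=6
After char 8 ('O'=14): chars_in_quartet=1 acc=0xE bytes_emitted=6

Answer: 1 0xE 6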